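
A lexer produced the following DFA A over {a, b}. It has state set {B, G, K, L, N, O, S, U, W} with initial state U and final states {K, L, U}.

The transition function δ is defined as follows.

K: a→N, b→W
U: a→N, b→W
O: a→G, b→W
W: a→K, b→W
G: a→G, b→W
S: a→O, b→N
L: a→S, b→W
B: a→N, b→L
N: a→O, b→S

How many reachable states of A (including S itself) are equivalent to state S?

2

Reachable states from the start: {G,K,N,O,S,U,W}. Unreachable: {B,L} — drop them.
Start with accepting vs non-accepting: {K,U} | {G,N,O,S,W}.
Refine {G,N,O,S,W} on symbol a: members go to different blocks, giving {G,N,O,S} and {W}.
Split {G,N,O,S} by δ(·,b) → {G,O} and {N,S}.
The partition is now stable with 4 blocks: {K,U} | {G,O} | {W} | {N,S}.
The equivalence class containing S is {N,S}, of size 2.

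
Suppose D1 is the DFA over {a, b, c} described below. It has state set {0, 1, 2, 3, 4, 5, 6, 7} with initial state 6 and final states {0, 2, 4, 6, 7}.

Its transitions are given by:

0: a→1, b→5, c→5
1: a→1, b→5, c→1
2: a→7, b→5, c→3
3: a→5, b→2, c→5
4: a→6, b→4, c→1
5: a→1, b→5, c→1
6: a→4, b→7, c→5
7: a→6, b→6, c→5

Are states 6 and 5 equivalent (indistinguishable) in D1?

Reachable states from the start: {1,4,5,6,7}. Unreachable: {0,2,3} — drop them.
Start with accepting vs non-accepting: {4,6,7} | {1,5}.
Stable partition: {4,6,7} | {1,5} — 2 equivalence classes.
6 and 5 end up in different blocks, so they are distinguishable. For instance, the string 'ε' is accepted from only 6.

No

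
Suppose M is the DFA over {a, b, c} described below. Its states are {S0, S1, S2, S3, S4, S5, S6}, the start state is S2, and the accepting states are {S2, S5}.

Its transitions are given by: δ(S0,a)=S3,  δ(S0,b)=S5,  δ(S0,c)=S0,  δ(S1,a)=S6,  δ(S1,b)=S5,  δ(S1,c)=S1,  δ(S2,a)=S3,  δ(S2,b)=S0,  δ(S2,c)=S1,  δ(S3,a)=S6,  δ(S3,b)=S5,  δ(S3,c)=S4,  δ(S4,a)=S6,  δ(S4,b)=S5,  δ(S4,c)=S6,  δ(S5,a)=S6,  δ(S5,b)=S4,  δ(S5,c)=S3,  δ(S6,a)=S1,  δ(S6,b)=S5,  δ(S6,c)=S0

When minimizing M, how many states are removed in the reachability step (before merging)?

0

Every one of the 7 states is reachable from S2.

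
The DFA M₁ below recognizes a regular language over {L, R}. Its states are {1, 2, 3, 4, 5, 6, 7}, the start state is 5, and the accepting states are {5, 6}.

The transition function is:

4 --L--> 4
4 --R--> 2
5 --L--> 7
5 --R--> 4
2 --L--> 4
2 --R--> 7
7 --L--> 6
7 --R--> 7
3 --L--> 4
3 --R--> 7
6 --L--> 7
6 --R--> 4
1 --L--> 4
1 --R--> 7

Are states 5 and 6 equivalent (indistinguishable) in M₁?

Reachable states from the start: {2,4,5,6,7}. Unreachable: {1,3} — drop them.
Start with accepting vs non-accepting: {5,6} | {2,4,7}.
Split {2,4,7} by δ(·,L) → {2,4} and {7}.
Split {2,4} by δ(·,R) → {2} and {4}.
Stable partition: {5,6} | {2} | {7} | {4} — 4 equivalence classes.
5 and 6 lie in the same block of the stable partition, so they are equivalent — no string distinguishes them.

Yes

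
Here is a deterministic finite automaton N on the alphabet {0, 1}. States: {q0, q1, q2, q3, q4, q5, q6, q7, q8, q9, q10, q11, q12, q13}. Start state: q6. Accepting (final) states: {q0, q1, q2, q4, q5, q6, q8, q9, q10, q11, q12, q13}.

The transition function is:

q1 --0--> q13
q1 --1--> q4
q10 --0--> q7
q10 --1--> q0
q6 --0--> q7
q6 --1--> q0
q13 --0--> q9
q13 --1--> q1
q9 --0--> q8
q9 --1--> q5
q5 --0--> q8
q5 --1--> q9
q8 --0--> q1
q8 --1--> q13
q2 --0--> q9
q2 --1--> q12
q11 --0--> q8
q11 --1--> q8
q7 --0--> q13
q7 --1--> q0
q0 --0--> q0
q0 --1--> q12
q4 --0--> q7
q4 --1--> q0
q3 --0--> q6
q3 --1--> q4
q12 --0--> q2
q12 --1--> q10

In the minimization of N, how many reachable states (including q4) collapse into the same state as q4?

3

States {q3,q11} cannot be reached from the start state, so discard them.
Initial partition by acceptance: {q0,q1,q2,q4,q5,q6,q8,q9,q10,q12,q13} | {q7}.
On input 0, block {q0,q1,q2,q4,q5,q6,q8,q9,q10,q12,q13} splits into {q0,q1,q2,q5,q8,q9,q12,q13} and {q4,q6,q10}.
Refine {q0,q1,q2,q5,q8,q9,q12,q13} on symbol 1: members go to different blocks, giving {q0,q2,q5,q8,q9,q13} and {q1,q12}.
Split {q0,q2,q5,q8,q9,q13} by δ(·,0) → {q0,q2,q5,q9,q13} and {q8}.
Split {q0,q2,q5,q9,q13} by δ(·,0) → {q0,q2,q13} and {q5,q9}.
Split {q0,q2,q13} by δ(·,0) → {q2,q13} and {q0}.
No further refinement is possible. Final partition (7 blocks): {q2,q13} | {q7} | {q4,q6,q10} | {q1,q12} | {q8} | {q5,q9} | {q0}.
The equivalence class containing q4 is {q4,q6,q10}, of size 3.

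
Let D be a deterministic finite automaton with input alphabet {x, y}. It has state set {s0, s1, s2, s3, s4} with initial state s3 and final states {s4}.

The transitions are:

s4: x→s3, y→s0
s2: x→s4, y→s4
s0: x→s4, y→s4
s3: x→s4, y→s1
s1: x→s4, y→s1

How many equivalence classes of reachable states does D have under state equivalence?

First remove the unreachable states {s2}; 4 states remain.
P0 = {s4} | {s0,s1,s3}.
Refine {s0,s1,s3} on symbol y: members go to different blocks, giving {s1,s3} and {s0}.
Stable partition: {s4} | {s1,s3} | {s0} — 3 equivalence classes.

3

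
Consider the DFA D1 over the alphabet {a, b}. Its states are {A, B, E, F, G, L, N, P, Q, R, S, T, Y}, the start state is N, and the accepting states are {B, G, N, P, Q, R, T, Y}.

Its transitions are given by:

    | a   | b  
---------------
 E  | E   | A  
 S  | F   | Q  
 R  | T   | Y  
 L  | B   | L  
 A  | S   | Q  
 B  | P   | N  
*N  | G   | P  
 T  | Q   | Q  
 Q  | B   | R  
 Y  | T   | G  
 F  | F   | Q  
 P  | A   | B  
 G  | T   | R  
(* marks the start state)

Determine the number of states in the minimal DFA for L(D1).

Reachable states from the start: {A,B,F,G,N,P,Q,R,S,T,Y}. Unreachable: {E,L} — drop them.
P0 = {B,G,N,P,Q,R,T,Y} | {A,F,S}.
Split {B,G,N,P,Q,R,T,Y} by δ(·,a) → {B,G,N,Q,R,T,Y} and {P}.
On input a, block {B,G,N,Q,R,T,Y} splits into {G,N,Q,R,T,Y} and {B}.
Split {G,N,Q,R,T,Y} by δ(·,a) → {G,N,R,T,Y} and {Q}.
Refine {G,N,R,T,Y} on symbol a: members go to different blocks, giving {G,N,R,Y} and {T}.
Split {G,N,R,Y} by δ(·,a) → {G,R,Y} and {N}.
Stable partition: {G,R,Y} | {A,F,S} | {P} | {B} | {Q} | {T} | {N} — 7 equivalence classes.

7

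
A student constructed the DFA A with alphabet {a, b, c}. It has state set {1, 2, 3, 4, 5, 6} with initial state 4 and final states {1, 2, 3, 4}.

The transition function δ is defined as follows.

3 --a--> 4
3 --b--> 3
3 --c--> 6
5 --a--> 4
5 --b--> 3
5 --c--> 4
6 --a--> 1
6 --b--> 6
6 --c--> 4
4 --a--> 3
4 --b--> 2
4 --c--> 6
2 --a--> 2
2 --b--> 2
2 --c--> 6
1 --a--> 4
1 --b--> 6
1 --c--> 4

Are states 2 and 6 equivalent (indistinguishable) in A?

No

First remove the unreachable states {5}; 5 states remain.
Start with accepting vs non-accepting: {1,2,3,4} | {6}.
Split {1,2,3,4} by δ(·,b) → {2,3,4} and {1}.
Stable partition: {2,3,4} | {6} | {1} — 3 equivalence classes.
2 and 6 end up in different blocks, so they are distinguishable. For instance, the string 'ε' is accepted from only 2.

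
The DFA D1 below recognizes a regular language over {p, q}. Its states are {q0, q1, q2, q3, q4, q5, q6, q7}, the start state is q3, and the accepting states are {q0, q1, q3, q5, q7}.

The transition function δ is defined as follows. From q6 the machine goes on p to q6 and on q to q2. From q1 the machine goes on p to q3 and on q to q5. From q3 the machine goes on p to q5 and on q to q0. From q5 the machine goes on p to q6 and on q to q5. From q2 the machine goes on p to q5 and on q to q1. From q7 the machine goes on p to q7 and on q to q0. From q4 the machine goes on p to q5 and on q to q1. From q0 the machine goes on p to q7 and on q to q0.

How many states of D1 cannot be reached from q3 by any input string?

No path from q3 leads to q4; the other 7 states are all reachable.

1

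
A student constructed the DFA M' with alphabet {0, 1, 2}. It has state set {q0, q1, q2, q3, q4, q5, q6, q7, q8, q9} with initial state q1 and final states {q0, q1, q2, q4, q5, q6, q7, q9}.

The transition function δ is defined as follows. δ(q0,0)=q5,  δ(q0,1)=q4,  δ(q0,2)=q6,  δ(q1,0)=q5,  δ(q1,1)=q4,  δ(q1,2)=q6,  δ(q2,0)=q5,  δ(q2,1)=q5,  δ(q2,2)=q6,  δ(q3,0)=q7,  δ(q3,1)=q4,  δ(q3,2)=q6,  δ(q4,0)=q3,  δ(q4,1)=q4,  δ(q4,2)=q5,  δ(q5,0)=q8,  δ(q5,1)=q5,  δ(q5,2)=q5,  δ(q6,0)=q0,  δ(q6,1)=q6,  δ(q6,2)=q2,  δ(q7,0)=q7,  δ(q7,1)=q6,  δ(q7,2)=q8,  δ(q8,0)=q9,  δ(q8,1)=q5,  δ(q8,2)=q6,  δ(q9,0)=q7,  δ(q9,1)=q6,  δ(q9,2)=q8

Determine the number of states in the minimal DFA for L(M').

5

Every state is reachable, so we keep all 10.
P0 = {q0,q1,q2,q4,q5,q6,q7,q9} | {q3,q8}.
Split {q0,q1,q2,q4,q5,q6,q7,q9} by δ(·,0) → {q0,q1,q2,q6,q7,q9} and {q4,q5}.
Split {q0,q1,q2,q6,q7,q9} by δ(·,0) → {q0,q1,q2} and {q6,q7,q9}.
Split {q6,q7,q9} by δ(·,0) → {q7,q9} and {q6}.
Stable partition: {q0,q1,q2} | {q3,q8} | {q4,q5} | {q7,q9} | {q6} — 5 equivalence classes.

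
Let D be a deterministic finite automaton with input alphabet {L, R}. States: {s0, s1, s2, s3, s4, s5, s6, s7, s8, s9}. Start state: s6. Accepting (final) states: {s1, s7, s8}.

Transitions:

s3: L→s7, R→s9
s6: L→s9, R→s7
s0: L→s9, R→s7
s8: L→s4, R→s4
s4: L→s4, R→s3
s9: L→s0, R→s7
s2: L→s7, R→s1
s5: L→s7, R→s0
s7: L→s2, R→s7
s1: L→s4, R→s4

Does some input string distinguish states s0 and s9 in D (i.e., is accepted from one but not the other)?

First remove the unreachable states {s5,s8}; 8 states remain.
Initial partition by acceptance: {s1,s7} | {s0,s2,s3,s4,s6,s9}.
Refine {s1,s7} on symbol R: members go to different blocks, giving {s1} and {s7}.
On input L, block {s0,s2,s3,s4,s6,s9} splits into {s0,s4,s6,s9} and {s2,s3}.
On input R, block {s0,s4,s6,s9} splits into {s0,s6,s9} and {s4}.
Split {s2,s3} by δ(·,R) → {s2} and {s3}.
Stable partition: {s1} | {s0,s6,s9} | {s7} | {s2} | {s4} | {s3} — 6 equivalence classes.
s0 and s9 lie in the same block of the stable partition, so they are equivalent — no string distinguishes them.

No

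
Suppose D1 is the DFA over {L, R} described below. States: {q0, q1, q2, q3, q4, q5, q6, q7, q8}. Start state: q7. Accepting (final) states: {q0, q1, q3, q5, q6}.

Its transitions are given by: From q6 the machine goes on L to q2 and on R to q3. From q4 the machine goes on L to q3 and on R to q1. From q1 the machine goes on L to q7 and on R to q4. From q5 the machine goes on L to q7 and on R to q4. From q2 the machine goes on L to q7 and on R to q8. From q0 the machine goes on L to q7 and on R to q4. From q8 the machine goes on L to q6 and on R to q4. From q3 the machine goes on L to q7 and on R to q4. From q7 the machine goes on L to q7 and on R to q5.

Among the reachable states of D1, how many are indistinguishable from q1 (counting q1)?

States {q0,q2,q6,q8} cannot be reached from the start state, so discard them.
P0 = {q1,q3,q5} | {q4,q7}.
Refine {q4,q7} on symbol L: members go to different blocks, giving {q4} and {q7}.
The partition is now stable with 3 blocks: {q1,q3,q5} | {q4} | {q7}.
State q1 belongs to the block {q1,q3,q5}, which has 3 states.

3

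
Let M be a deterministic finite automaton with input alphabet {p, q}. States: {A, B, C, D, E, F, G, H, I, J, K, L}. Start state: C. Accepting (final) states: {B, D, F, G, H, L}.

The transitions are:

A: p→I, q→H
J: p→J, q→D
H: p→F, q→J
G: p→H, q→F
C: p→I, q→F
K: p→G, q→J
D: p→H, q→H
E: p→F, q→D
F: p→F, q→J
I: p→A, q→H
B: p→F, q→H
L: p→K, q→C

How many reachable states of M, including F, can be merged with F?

2

Reachable states from the start: {A,C,D,F,H,I,J}. Unreachable: {B,E,G,K,L} — drop them.
Initial partition by acceptance: {D,F,H} | {A,C,I,J}.
Refine {D,F,H} on symbol q: members go to different blocks, giving {F,H} and {D}.
Refine {A,C,I,J} on symbol q: members go to different blocks, giving {A,C,I} and {J}.
The partition is now stable with 4 blocks: {F,H} | {A,C,I} | {D} | {J}.
The equivalence class containing F is {F,H}, of size 2.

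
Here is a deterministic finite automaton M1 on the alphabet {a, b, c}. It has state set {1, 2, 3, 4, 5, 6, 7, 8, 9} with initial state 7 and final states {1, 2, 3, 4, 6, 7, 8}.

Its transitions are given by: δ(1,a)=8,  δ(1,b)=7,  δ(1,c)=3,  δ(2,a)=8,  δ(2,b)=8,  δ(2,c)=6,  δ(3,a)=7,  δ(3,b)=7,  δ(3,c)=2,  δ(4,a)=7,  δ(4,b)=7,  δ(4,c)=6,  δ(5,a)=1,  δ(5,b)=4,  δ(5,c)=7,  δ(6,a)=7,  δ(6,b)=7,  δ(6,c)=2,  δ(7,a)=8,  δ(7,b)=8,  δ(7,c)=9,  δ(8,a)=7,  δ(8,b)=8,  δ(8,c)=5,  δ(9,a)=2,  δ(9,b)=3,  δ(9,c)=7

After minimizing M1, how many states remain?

3

Initial partition by acceptance: {1,2,3,4,6,7,8} | {5,9}.
Split {1,2,3,4,6,7,8} by δ(·,c) → {1,2,3,4,6} and {7,8}.
The partition is now stable with 3 blocks: {1,2,3,4,6} | {5,9} | {7,8}.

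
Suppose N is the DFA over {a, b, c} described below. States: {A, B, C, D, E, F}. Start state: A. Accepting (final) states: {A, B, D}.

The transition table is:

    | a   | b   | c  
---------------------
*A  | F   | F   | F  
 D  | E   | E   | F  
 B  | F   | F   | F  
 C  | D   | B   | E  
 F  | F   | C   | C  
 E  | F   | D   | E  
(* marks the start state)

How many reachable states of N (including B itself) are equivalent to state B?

2

Every state is reachable, so we keep all 6.
P0 = {A,B,D} | {C,E,F}.
Split {C,E,F} by δ(·,a) → {E,F} and {C}.
Refine {E,F} on symbol b: members go to different blocks, giving {E} and {F}.
Split {A,B,D} by δ(·,a) → {A,B} and {D}.
No further refinement is possible. Final partition (5 blocks): {A,B} | {E} | {C} | {F} | {D}.
The equivalence class containing B is {A,B}, of size 2.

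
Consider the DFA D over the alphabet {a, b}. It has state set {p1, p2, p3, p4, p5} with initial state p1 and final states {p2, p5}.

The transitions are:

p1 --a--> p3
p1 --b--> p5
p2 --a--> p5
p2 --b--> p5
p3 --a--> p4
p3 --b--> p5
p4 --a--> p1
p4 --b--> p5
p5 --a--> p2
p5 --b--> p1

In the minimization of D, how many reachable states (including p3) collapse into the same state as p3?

All states are reachable from the start state.
P0 = {p2,p5} | {p1,p3,p4}.
Refine {p2,p5} on symbol b: members go to different blocks, giving {p2} and {p5}.
No further refinement is possible. Final partition (3 blocks): {p2} | {p1,p3,p4} | {p5}.
The equivalence class containing p3 is {p1,p3,p4}, of size 3.

3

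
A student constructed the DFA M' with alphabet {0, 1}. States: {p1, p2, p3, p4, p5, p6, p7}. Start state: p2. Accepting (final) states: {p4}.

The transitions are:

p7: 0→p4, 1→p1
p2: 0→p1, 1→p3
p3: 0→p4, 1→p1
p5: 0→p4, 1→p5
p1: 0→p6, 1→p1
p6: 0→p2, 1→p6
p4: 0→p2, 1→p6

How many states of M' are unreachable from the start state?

2

Starting at p2 and following transitions, the reachable set is {p1, p2, p3, p4, p6}. That leaves p5, p7 unreachable — 2 in total.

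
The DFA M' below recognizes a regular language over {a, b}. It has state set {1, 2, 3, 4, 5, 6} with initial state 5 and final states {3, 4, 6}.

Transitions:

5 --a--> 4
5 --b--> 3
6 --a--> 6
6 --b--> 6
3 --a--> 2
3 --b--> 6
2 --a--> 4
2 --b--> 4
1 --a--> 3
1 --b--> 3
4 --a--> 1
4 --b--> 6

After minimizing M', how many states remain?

All states are reachable from the start state.
P0 = {3,4,6} | {1,2,5}.
Split {3,4,6} by δ(·,a) → {3,4} and {6}.
Stable partition: {3,4} | {1,2,5} | {6} — 3 equivalence classes.

3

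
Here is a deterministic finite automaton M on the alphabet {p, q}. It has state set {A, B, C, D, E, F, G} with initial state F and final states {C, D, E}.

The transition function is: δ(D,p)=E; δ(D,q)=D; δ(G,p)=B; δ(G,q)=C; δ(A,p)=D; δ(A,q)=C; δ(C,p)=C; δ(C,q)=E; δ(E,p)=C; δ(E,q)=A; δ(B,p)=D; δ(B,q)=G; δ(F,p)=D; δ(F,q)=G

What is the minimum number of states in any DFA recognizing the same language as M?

Start with accepting vs non-accepting: {C,D,E} | {A,B,F,G}.
On input q, block {C,D,E} splits into {C,D} and {E}.
On input p, block {C,D} splits into {C} and {D}.
Refine {A,B,F,G} on symbol p: members go to different blocks, giving {A,B,F} and {G}.
Split {A,B,F} by δ(·,q) → {B,F} and {A}.
The partition is now stable with 6 blocks: {C} | {B,F} | {E} | {D} | {G} | {A}.

6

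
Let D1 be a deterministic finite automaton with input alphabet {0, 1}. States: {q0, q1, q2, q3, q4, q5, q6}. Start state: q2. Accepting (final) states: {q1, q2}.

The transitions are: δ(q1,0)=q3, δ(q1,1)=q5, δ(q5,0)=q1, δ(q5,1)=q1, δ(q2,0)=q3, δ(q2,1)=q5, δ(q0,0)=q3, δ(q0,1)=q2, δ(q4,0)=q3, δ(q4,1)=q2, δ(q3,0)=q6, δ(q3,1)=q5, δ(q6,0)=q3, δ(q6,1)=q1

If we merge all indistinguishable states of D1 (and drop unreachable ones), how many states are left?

4

Reachable states from the start: {q1,q2,q3,q5,q6}. Unreachable: {q0,q4} — drop them.
Start with accepting vs non-accepting: {q1,q2} | {q3,q5,q6}.
Split {q3,q5,q6} by δ(·,0) → {q3,q6} and {q5}.
Split {q3,q6} by δ(·,1) → {q3} and {q6}.
Stable partition: {q1,q2} | {q3} | {q5} | {q6} — 4 equivalence classes.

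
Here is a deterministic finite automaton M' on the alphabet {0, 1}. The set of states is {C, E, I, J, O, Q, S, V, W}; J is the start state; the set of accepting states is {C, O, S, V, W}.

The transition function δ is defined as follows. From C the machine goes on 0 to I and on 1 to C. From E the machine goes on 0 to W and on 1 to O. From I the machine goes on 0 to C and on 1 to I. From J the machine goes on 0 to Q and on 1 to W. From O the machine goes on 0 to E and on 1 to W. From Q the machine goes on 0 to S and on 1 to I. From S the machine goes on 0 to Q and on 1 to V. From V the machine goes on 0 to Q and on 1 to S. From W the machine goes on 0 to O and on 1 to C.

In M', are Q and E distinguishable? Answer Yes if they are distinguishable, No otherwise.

Start with accepting vs non-accepting: {C,O,S,V,W} | {E,I,J,Q}.
Refine {C,O,S,V,W} on symbol 0: members go to different blocks, giving {C,O,S,V} and {W}.
Refine {C,O,S,V} on symbol 1: members go to different blocks, giving {C,S,V} and {O}.
Split {E,I,J,Q} by δ(·,0) → {I,Q} and {E} and {J}.
Stable partition: {C,S,V} | {I,Q} | {W} | {O} | {E} | {J} — 6 equivalence classes.
Q and E end up in different blocks, so they are distinguishable. For instance, the string '1' is accepted from only E.

Yes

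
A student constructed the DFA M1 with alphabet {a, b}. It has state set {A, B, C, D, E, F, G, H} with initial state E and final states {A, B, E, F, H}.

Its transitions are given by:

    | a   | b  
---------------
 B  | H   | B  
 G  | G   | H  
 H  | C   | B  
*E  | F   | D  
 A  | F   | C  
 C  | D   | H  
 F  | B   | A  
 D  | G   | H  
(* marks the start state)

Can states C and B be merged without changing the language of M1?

No

P0 = {A,B,E,F,H} | {C,D,G}.
Refine {A,B,E,F,H} on symbol a: members go to different blocks, giving {A,B,E,F} and {H}.
On input a, block {A,B,E,F} splits into {A,E,F} and {B}.
On input a, block {A,E,F} splits into {A,E} and {F}.
Stable partition: {A,E} | {C,D,G} | {H} | {B} | {F} — 5 equivalence classes.
C and B end up in different blocks, so they are distinguishable. For instance, the string 'ε' is accepted from only B.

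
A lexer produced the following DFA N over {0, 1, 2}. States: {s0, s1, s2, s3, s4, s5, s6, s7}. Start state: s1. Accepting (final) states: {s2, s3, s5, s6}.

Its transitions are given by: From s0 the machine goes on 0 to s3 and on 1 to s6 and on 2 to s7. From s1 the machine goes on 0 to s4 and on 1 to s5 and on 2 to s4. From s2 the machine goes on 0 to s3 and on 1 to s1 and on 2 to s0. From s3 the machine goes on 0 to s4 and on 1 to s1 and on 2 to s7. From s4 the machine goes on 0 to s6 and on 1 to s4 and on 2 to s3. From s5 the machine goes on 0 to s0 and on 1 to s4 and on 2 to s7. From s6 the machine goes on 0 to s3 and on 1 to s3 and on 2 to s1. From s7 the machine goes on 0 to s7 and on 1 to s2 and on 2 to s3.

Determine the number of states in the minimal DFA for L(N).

Start with accepting vs non-accepting: {s2,s3,s5,s6} | {s0,s1,s4,s7}.
Refine {s2,s3,s5,s6} on symbol 0: members go to different blocks, giving {s2,s6} and {s3,s5}.
Refine {s2,s6} on symbol 1: members go to different blocks, giving {s2} and {s6}.
Split {s0,s1,s4,s7} by δ(·,0) → {s1,s7} and {s0} and {s4}.
Split {s1,s7} by δ(·,0) → {s1} and {s7}.
Split {s3,s5} by δ(·,0) → {s3} and {s5}.
No further refinement is possible. Final partition (8 blocks): {s2} | {s1} | {s3} | {s6} | {s0} | {s4} | {s7} | {s5}.

8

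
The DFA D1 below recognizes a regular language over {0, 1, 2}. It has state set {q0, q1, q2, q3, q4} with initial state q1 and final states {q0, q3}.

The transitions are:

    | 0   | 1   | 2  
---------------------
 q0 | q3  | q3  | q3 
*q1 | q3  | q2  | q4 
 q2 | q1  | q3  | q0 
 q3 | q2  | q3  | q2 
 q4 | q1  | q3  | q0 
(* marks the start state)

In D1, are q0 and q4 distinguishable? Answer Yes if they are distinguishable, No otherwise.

Yes

Initial partition by acceptance: {q0,q3} | {q1,q2,q4}.
Split {q0,q3} by δ(·,0) → {q0} and {q3}.
Split {q1,q2,q4} by δ(·,0) → {q2,q4} and {q1}.
No further refinement is possible. Final partition (4 blocks): {q0} | {q2,q4} | {q3} | {q1}.
q0 and q4 end up in different blocks, so they are distinguishable. For instance, the string 'ε' is accepted from only q0.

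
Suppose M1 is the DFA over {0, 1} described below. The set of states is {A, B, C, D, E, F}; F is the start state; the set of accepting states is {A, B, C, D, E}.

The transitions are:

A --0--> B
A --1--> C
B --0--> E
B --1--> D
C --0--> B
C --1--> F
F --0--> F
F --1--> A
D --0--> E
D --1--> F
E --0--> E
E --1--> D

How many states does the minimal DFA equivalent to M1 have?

3

Start with accepting vs non-accepting: {A,B,C,D,E} | {F}.
Refine {A,B,C,D,E} on symbol 1: members go to different blocks, giving {A,B,E} and {C,D}.
Stable partition: {A,B,E} | {F} | {C,D} — 3 equivalence classes.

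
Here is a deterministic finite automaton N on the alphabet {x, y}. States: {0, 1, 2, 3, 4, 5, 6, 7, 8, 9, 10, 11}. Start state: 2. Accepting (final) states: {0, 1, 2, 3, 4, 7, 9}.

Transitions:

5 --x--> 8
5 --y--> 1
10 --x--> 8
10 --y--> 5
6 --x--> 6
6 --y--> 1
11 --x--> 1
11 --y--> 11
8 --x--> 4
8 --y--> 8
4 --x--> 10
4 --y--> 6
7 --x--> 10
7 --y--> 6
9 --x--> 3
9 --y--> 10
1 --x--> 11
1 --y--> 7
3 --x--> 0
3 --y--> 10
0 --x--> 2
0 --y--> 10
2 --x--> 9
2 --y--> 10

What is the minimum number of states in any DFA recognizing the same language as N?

Start with accepting vs non-accepting: {0,1,2,3,4,7,9} | {5,6,8,10,11}.
Refine {0,1,2,3,4,7,9} on symbol x: members go to different blocks, giving {0,2,3,9} and {1,4,7}.
Split {5,6,8,10,11} by δ(·,x) → {5,6,10} and {8,11}.
Split {5,6,10} by δ(·,x) → {5,10} and {6}.
Refine {5,10} on symbol y: members go to different blocks, giving {5} and {10}.
Split {1,4,7} by δ(·,x) → {4,7} and {1}.
On input x, block {8,11} splits into {8} and {11}.
No further refinement is possible. Final partition (8 blocks): {0,2,3,9} | {5} | {4,7} | {8} | {6} | {10} | {1} | {11}.

8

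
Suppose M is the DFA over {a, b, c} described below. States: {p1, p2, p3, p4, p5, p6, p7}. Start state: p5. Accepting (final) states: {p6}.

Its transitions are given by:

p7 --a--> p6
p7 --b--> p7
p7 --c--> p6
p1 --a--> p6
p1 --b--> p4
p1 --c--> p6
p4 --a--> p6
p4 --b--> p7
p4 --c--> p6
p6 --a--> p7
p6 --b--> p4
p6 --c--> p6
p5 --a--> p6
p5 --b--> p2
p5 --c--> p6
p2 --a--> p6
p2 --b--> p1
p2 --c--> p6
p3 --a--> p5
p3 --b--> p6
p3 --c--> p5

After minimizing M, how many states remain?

2

States {p3} cannot be reached from the start state, so discard them.
Initial partition by acceptance: {p6} | {p1,p2,p4,p5,p7}.
No further refinement is possible. Final partition (2 blocks): {p6} | {p1,p2,p4,p5,p7}.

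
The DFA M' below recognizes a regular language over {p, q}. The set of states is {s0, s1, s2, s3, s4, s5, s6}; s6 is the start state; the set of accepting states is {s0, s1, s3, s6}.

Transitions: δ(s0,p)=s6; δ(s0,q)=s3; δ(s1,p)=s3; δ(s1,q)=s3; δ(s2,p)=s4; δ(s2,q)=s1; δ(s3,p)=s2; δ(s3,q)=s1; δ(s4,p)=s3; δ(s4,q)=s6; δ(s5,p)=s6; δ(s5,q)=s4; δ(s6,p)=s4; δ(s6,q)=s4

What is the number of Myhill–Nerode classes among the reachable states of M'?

5

Reachable states from the start: {s1,s2,s3,s4,s6}. Unreachable: {s0,s5} — drop them.
Initial partition by acceptance: {s1,s3,s6} | {s2,s4}.
Refine {s1,s3,s6} on symbol p: members go to different blocks, giving {s3,s6} and {s1}.
Refine {s3,s6} on symbol q: members go to different blocks, giving {s3} and {s6}.
On input p, block {s2,s4} splits into {s2} and {s4}.
Stable partition: {s3} | {s2} | {s1} | {s6} | {s4} — 5 equivalence classes.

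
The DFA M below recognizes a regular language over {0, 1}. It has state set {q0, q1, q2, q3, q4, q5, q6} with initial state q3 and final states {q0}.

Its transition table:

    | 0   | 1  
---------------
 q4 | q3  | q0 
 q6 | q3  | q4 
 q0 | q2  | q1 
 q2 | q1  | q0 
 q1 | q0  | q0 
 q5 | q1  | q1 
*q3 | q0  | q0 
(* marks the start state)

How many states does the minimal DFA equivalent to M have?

First remove the unreachable states {q4,q5,q6}; 4 states remain.
P0 = {q0} | {q1,q2,q3}.
On input 0, block {q1,q2,q3} splits into {q1,q3} and {q2}.
No further refinement is possible. Final partition (3 blocks): {q0} | {q1,q3} | {q2}.

3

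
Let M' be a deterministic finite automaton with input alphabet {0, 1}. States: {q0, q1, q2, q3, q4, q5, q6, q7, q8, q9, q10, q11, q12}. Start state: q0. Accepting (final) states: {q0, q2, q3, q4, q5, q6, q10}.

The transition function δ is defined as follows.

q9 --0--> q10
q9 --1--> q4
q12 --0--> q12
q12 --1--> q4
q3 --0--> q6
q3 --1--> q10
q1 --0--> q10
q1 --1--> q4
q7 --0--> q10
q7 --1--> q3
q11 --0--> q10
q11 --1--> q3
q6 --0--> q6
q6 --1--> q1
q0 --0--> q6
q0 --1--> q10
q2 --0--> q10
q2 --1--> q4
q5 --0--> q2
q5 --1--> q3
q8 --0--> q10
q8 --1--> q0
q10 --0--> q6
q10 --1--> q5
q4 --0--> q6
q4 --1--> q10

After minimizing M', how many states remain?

States {q7,q8,q9,q11,q12} cannot be reached from the start state, so discard them.
P0 = {q0,q2,q3,q4,q5,q6,q10} | {q1}.
Refine {q0,q2,q3,q4,q5,q6,q10} on symbol 1: members go to different blocks, giving {q0,q2,q3,q4,q5,q10} and {q6}.
Refine {q0,q2,q3,q4,q5,q10} on symbol 0: members go to different blocks, giving {q0,q3,q4,q10} and {q2,q5}.
Split {q0,q3,q4,q10} by δ(·,1) → {q0,q3,q4} and {q10}.
Split {q2,q5} by δ(·,0) → {q2} and {q5}.
The partition is now stable with 6 blocks: {q0,q3,q4} | {q1} | {q6} | {q2} | {q10} | {q5}.

6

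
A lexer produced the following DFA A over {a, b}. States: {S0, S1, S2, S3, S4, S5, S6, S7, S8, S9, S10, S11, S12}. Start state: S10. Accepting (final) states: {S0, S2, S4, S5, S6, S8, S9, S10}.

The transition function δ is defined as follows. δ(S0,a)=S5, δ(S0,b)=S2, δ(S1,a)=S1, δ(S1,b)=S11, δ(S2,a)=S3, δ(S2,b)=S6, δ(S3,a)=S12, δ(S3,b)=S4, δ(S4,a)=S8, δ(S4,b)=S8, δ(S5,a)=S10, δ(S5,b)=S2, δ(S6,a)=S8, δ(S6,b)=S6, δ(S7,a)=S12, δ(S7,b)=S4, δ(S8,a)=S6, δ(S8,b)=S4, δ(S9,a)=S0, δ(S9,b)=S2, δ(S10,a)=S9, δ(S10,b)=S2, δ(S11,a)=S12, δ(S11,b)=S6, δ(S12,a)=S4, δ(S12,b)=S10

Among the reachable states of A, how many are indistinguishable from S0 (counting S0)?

States {S1,S7,S11} cannot be reached from the start state, so discard them.
P0 = {S0,S2,S4,S5,S6,S8,S9,S10} | {S3,S12}.
On input a, block {S0,S2,S4,S5,S6,S8,S9,S10} splits into {S0,S4,S5,S6,S8,S9,S10} and {S2}.
Refine {S0,S4,S5,S6,S8,S9,S10} on symbol b: members go to different blocks, giving {S0,S5,S9,S10} and {S4,S6,S8}.
Refine {S3,S12} on symbol a: members go to different blocks, giving {S3} and {S12}.
Stable partition: {S0,S5,S9,S10} | {S3} | {S2} | {S4,S6,S8} | {S12} — 5 equivalence classes.
The equivalence class containing S0 is {S0,S5,S9,S10}, of size 4.

4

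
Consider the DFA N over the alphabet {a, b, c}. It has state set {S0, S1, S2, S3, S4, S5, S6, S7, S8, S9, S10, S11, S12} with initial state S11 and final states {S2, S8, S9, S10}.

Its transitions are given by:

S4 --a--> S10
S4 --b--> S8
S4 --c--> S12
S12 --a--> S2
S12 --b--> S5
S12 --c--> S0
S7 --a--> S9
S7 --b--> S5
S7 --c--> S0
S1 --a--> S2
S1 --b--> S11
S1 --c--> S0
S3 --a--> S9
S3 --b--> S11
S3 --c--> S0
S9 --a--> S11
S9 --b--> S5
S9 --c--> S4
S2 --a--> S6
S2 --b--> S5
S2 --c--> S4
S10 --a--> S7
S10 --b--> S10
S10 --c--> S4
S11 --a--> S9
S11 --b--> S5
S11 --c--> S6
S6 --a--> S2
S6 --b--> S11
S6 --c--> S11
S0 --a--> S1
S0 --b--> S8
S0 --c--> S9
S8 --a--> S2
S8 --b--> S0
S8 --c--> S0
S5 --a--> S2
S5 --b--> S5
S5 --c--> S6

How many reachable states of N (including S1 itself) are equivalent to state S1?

First remove the unreachable states {S3}; 12 states remain.
Start with accepting vs non-accepting: {S2,S8,S9,S10} | {S0,S1,S4,S5,S6,S7,S11,S12}.
Refine {S2,S8,S9,S10} on symbol a: members go to different blocks, giving {S2,S9,S10} and {S8}.
On input b, block {S2,S9,S10} splits into {S2,S9} and {S10}.
On input a, block {S0,S1,S4,S5,S6,S7,S11,S12} splits into {S1,S5,S6,S7,S11,S12} and {S0} and {S4}.
On input c, block {S1,S5,S6,S7,S11,S12} splits into {S1,S7,S12} and {S5,S6,S11}.
No further refinement is possible. Final partition (7 blocks): {S2,S9} | {S1,S7,S12} | {S8} | {S10} | {S0} | {S4} | {S5,S6,S11}.
State S1 belongs to the block {S1,S7,S12}, which has 3 states.

3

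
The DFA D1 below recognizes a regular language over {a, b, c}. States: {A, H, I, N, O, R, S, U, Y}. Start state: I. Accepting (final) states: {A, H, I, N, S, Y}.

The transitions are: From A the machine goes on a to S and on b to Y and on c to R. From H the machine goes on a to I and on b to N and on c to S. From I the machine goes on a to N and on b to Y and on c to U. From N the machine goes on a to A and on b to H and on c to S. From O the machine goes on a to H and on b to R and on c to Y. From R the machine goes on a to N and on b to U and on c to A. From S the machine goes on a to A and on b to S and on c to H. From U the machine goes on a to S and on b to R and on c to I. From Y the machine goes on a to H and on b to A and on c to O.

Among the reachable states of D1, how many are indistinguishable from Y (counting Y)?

3

P0 = {A,H,I,N,S,Y} | {O,R,U}.
On input c, block {A,H,I,N,S,Y} splits into {A,I,Y} and {H,N,S}.
The partition is now stable with 3 blocks: {A,I,Y} | {O,R,U} | {H,N,S}.
The equivalence class containing Y is {A,I,Y}, of size 3.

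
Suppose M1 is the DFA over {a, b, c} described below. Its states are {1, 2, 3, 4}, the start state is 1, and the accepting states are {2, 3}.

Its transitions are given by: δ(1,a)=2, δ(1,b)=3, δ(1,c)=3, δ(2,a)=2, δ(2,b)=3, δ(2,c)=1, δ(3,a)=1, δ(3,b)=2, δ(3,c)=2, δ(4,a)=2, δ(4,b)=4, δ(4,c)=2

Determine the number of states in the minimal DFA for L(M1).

3

States {4} cannot be reached from the start state, so discard them.
Initial partition by acceptance: {2,3} | {1}.
Split {2,3} by δ(·,a) → {2} and {3}.
No further refinement is possible. Final partition (3 blocks): {2} | {1} | {3}.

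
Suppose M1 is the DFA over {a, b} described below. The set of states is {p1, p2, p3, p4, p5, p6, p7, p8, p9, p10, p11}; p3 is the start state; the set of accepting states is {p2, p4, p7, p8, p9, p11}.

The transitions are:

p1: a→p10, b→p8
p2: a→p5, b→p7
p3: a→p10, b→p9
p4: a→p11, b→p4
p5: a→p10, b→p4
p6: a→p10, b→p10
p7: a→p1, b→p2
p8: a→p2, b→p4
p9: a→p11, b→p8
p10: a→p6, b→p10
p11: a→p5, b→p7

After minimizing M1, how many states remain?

All states are reachable from the start state.
P0 = {p2,p4,p7,p8,p9,p11} | {p1,p3,p5,p6,p10}.
On input a, block {p2,p4,p7,p8,p9,p11} splits into {p2,p7,p11} and {p4,p8,p9}.
Split {p1,p3,p5,p6,p10} by δ(·,b) → {p1,p3,p5} and {p6,p10}.
The partition is now stable with 4 blocks: {p2,p7,p11} | {p1,p3,p5} | {p4,p8,p9} | {p6,p10}.

4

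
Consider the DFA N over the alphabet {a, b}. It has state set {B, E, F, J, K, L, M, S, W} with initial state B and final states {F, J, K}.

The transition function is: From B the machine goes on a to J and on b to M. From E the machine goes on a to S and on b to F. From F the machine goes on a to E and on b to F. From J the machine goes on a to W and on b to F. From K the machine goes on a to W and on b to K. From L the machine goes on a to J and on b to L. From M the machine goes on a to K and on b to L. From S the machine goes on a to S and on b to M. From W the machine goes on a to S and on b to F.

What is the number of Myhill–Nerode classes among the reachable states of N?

4

All states are reachable from the start state.
P0 = {F,J,K} | {B,E,L,M,S,W}.
On input a, block {B,E,L,M,S,W} splits into {B,L,M} and {E,S,W}.
Split {E,S,W} by δ(·,b) → {E,W} and {S}.
The partition is now stable with 4 blocks: {F,J,K} | {B,L,M} | {E,W} | {S}.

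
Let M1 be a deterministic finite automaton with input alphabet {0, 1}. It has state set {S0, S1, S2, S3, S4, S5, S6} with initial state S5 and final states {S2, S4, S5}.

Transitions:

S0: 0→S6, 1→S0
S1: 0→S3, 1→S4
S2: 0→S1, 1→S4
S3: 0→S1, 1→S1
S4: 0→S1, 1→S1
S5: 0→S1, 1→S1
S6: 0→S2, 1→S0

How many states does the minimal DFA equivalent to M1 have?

3

First remove the unreachable states {S0,S2,S6}; 4 states remain.
Initial partition by acceptance: {S4,S5} | {S1,S3}.
Split {S1,S3} by δ(·,1) → {S1} and {S3}.
Stable partition: {S4,S5} | {S1} | {S3} — 3 equivalence classes.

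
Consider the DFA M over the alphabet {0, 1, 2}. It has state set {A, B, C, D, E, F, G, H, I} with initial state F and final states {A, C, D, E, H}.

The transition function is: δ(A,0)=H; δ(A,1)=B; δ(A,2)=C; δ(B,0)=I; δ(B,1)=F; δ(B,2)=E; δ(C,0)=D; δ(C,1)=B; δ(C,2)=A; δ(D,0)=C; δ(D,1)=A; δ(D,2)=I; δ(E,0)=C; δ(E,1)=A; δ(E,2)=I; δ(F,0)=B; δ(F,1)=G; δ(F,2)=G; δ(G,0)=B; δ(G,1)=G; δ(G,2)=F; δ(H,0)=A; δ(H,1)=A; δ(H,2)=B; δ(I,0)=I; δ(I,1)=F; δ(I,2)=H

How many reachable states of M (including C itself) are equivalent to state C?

Initial partition by acceptance: {A,C,D,E,H} | {B,F,G,I}.
On input 1, block {A,C,D,E,H} splits into {D,E,H} and {A,C}.
Refine {B,F,G,I} on symbol 2: members go to different blocks, giving {B,I} and {F,G}.
Stable partition: {D,E,H} | {B,I} | {A,C} | {F,G} — 4 equivalence classes.
The equivalence class containing C is {A,C}, of size 2.

2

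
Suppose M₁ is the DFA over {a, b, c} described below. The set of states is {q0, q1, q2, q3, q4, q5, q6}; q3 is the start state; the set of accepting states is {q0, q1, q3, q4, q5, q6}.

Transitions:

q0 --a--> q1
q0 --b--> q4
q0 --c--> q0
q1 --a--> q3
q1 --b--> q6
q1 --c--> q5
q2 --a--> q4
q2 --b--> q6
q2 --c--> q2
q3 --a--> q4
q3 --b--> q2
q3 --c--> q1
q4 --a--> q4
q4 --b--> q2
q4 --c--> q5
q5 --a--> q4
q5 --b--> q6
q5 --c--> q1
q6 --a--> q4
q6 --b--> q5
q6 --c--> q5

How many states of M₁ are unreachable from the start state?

BFS from q3 reaches {q1, q2, q3, q4, q5, q6}; the 1 state(s) q0 are never visited.

1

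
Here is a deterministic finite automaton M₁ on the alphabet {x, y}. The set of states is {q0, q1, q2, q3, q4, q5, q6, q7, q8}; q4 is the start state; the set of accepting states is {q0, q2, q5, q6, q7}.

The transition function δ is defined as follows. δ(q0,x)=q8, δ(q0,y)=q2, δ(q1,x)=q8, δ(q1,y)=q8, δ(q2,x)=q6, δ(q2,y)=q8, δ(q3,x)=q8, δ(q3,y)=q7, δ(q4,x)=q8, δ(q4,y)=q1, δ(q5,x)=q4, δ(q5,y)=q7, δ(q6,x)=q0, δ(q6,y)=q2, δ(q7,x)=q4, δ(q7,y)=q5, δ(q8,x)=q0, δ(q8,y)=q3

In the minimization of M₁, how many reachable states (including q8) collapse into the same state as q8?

1

Every state is reachable, so we keep all 9.
P0 = {q0,q2,q5,q6,q7} | {q1,q3,q4,q8}.
Refine {q0,q2,q5,q6,q7} on symbol x: members go to different blocks, giving {q0,q5,q7} and {q2,q6}.
On input y, block {q0,q5,q7} splits into {q5,q7} and {q0}.
Refine {q1,q3,q4,q8} on symbol x: members go to different blocks, giving {q1,q3,q4} and {q8}.
Split {q1,q3,q4} by δ(·,y) → {q1} and {q3} and {q4}.
On input x, block {q2,q6} splits into {q2} and {q6}.
No further refinement is possible. Final partition (8 blocks): {q5,q7} | {q1} | {q2} | {q0} | {q8} | {q3} | {q4} | {q6}.
The equivalence class containing q8 is {q8}, of size 1.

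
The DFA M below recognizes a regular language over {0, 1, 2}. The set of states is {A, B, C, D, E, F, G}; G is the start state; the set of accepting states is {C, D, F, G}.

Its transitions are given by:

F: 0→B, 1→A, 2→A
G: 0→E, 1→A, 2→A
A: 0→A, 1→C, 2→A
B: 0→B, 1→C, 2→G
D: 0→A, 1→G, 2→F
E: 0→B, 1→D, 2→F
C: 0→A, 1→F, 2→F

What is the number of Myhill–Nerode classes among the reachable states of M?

4

Initial partition by acceptance: {C,D,F,G} | {A,B,E}.
On input 1, block {C,D,F,G} splits into {C,D} and {F,G}.
On input 2, block {A,B,E} splits into {B,E} and {A}.
The partition is now stable with 4 blocks: {C,D} | {B,E} | {F,G} | {A}.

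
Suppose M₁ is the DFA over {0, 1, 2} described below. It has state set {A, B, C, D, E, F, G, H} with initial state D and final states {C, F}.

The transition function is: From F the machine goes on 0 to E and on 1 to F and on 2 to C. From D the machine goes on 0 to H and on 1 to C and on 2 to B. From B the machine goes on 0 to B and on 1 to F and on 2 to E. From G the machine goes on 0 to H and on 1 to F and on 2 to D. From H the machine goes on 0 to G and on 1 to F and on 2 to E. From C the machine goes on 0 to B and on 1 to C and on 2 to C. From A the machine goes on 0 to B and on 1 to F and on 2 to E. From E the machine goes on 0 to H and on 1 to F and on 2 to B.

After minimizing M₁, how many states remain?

2

Reachable states from the start: {B,C,D,E,F,G,H}. Unreachable: {A} — drop them.
Initial partition by acceptance: {C,F} | {B,D,E,G,H}.
Stable partition: {C,F} | {B,D,E,G,H} — 2 equivalence classes.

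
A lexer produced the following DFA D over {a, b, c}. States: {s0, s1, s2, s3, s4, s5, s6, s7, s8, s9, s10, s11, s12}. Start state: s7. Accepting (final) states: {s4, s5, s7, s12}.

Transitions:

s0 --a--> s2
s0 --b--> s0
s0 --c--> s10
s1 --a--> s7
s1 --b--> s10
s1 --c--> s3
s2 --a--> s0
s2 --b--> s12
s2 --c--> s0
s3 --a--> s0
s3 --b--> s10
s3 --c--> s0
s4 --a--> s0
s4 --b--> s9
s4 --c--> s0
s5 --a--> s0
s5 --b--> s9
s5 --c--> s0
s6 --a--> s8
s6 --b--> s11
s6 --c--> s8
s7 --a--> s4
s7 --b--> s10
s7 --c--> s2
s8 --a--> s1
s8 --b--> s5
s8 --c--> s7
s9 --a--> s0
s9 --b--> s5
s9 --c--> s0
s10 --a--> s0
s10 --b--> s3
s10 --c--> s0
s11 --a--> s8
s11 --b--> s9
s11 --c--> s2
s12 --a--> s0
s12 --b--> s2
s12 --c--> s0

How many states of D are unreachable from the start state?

4

BFS from s7 reaches {s0, s2, s3, s4, s5, s7, s9, s10, s12}; the 4 state(s) s1, s6, s8, s11 are never visited.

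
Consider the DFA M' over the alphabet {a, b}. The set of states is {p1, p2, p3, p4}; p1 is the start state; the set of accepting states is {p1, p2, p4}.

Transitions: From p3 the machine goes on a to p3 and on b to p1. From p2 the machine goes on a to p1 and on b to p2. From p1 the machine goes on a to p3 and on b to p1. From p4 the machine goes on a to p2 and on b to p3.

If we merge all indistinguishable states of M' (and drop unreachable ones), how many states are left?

2

States {p2,p4} cannot be reached from the start state, so discard them.
P0 = {p1} | {p3}.
No further refinement is possible. Final partition (2 blocks): {p1} | {p3}.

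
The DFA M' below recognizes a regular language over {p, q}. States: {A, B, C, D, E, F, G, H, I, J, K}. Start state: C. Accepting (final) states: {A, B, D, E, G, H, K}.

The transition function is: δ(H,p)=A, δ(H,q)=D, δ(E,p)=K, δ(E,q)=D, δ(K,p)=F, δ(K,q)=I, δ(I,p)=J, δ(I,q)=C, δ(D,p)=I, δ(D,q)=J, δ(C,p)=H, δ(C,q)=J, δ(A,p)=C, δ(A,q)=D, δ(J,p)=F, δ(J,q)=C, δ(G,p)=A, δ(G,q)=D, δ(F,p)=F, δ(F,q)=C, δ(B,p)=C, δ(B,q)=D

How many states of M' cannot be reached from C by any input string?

4

No path from C leads to B, E, G, K; the other 7 states are all reachable.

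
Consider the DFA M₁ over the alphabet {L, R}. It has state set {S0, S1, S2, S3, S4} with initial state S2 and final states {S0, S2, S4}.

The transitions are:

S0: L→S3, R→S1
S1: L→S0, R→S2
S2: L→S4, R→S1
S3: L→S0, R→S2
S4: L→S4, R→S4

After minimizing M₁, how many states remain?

All states are reachable from the start state.
Initial partition by acceptance: {S0,S2,S4} | {S1,S3}.
Refine {S0,S2,S4} on symbol L: members go to different blocks, giving {S2,S4} and {S0}.
Split {S2,S4} by δ(·,R) → {S2} and {S4}.
No further refinement is possible. Final partition (4 blocks): {S2} | {S1,S3} | {S0} | {S4}.

4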